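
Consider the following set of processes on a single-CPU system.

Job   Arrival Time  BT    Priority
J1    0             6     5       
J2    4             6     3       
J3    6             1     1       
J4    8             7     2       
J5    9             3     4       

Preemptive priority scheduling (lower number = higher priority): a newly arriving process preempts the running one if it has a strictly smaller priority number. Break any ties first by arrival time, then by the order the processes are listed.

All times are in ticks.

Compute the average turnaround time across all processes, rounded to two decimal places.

Gantt: | J1 0-4 | J2 4-6 | J3 6-7 | J2 7-8 | J4 8-15 | J2 15-18 | J5 18-21 | J1 21-23 |
Completion: J1=23  J2=18  J3=7  J4=15  J5=21
Turnaround (C−A): J1=23  J2=14  J3=1  J4=7  J5=12
Turnaround times: J1=23, J2=14, J3=1, J4=7, J5=12
Average turnaround = (23+14+1+7+12) / 5 = 57/5 = 11.40

11.40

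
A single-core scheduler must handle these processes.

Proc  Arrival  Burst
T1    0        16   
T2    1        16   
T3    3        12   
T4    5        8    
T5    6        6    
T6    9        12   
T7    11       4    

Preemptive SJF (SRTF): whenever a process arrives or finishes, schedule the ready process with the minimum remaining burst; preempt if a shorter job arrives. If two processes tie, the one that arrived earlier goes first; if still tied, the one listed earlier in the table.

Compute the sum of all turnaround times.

Schedule: | T1 0-3 | T3 3-5 | T4 5-6 | T5 6-12 | T7 12-16 | T4 16-23 | T3 23-33 | T6 33-45 | T1 45-58 | T2 58-74 |
Completion: T1=58  T2=74  T3=33  T4=23  T5=12  T6=45  T7=16
Turnaround = completion − arrival: T1=58, T2=73, T3=30, T4=18, T5=6, T6=36, T7=5
Total turnaround = 58 + 73 + 30 + 18 + 6 + 36 + 5 = 226

226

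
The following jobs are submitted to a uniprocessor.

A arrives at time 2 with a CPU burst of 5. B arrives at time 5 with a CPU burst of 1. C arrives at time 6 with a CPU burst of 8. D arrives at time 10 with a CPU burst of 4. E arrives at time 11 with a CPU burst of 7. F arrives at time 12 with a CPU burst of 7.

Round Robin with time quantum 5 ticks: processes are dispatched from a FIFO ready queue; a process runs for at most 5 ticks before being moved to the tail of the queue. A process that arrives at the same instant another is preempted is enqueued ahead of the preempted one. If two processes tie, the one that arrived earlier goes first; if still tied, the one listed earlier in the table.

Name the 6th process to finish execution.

F

Timeline: | idle 0-2 | A 2-7 | B 7-8 | C 8-13 | D 13-17 | E 17-22 | F 22-27 | C 27-30 | E 30-32 | F 32-34 |
Completion: A=7  B=8  C=30  D=17  E=32  F=34
Turnaround (C−A): A=5  B=3  C=24  D=7  E=21  F=22
Finish order: A → B → D → C → E → F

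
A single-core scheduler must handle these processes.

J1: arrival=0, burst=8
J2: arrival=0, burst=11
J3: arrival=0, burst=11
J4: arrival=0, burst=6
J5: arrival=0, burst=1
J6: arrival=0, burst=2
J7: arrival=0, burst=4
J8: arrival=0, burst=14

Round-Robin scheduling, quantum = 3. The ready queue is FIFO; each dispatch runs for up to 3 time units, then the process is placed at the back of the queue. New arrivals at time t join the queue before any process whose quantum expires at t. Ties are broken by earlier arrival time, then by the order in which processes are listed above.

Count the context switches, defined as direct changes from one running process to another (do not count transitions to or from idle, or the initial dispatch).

20

Schedule: | J1 0-3 | J2 3-6 | J3 6-9 | J4 9-12 | J5 12-13 | J6 13-15 | J7 15-18 | J8 18-21 | J1 21-24 | J2 24-27 | J3 27-30 | J4 30-33 | J7 33-34 | J8 34-37 | J1 37-39 | J2 39-42 | J3 42-45 | J8 45-48 | J2 48-50 | J3 50-52 | J8 52-57 |
Completion: J1=39  J2=50  J3=52  J4=33  J5=13  J6=15  J7=34  J8=57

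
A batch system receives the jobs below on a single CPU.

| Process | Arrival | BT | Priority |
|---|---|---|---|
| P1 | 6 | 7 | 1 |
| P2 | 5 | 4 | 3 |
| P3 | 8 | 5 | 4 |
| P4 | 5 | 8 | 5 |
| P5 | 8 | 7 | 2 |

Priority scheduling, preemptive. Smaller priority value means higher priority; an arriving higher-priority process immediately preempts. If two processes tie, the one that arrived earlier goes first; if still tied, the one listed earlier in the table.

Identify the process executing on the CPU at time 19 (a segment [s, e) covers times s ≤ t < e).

Schedule: | idle 0-5 | P2 5-6 | P1 6-13 | P5 13-20 | P2 20-23 | P3 23-28 | P4 28-36 |
Completion: P1=13  P2=23  P3=28  P4=36  P5=20

P5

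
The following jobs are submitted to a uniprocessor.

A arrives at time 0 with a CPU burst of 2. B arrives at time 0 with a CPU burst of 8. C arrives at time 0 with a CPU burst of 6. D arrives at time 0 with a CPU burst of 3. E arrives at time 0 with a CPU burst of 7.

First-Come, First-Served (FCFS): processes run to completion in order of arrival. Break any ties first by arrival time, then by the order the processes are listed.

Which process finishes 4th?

D

Schedule: | A 0-2 | B 2-10 | C 10-16 | D 16-19 | E 19-26 |
Completion: A=2  B=10  C=16  D=19  E=26
Turnaround (C−A): A=2  B=10  C=16  D=19  E=26
Finish order: A → B → C → D → E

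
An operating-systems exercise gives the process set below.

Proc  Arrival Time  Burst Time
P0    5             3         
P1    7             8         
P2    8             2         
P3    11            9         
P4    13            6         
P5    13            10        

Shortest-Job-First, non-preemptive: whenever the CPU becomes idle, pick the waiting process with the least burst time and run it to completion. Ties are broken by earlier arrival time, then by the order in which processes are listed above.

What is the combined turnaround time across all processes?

79

Gantt: | idle 0-5 | P0 5-8 | P2 8-10 | P1 10-18 | P4 18-24 | P3 24-33 | P5 33-43 |
Completion: P0=8  P1=18  P2=10  P3=33  P4=24  P5=43
Turnaround = completion − arrival: P0=3, P1=11, P2=2, P3=22, P4=11, P5=30
Total turnaround = 3 + 11 + 2 + 22 + 11 + 30 = 79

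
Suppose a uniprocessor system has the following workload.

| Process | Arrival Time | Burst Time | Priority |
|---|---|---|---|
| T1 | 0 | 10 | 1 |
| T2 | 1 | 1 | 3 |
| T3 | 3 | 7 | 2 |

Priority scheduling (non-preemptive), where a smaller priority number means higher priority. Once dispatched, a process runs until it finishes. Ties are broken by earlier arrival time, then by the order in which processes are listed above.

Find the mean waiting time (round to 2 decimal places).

7.67

Gantt: | T1 0-10 | T3 10-17 | T2 17-18 |
Completion: T1=10  T2=18  T3=17
Turnaround (C−A): T1=10  T2=17  T3=14
Waiting times: T1=0, T2=16, T3=7
Average waiting = (0+16+7) / 3 = 23/3 = 7.67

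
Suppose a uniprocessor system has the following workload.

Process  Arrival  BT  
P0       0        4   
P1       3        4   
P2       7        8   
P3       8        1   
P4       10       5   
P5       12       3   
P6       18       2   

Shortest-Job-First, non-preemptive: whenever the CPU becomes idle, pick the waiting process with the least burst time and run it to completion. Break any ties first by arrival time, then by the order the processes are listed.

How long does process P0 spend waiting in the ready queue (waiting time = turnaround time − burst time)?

Schedule: | P0 0-4 | P1 4-8 | P3 8-9 | P2 9-17 | P5 17-20 | P6 20-22 | P4 22-27 |
Completion: P0=4  P1=8  P2=17  P3=9  P4=27  P5=20  P6=22
Waiting(P0) = turnaround − burst = 4 − 4 = 0

0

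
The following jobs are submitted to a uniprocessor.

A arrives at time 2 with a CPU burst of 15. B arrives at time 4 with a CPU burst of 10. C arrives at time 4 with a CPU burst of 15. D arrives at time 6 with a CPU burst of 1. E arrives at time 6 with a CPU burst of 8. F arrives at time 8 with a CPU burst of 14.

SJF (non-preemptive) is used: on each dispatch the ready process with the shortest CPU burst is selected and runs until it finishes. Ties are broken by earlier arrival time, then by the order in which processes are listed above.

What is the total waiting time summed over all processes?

119

Timeline: | idle 0-2 | A 2-17 | D 17-18 | E 18-26 | B 26-36 | F 36-50 | C 50-65 |
Completion: A=17  B=36  C=65  D=18  E=26  F=50
Turnaround (C−A): A=15  B=32  C=61  D=12  E=20  F=42
Waiting = turnaround − burst: A=0, B=22, C=46, D=11, E=12, F=28
Total waiting = 0 + 22 + 46 + 11 + 12 + 28 = 119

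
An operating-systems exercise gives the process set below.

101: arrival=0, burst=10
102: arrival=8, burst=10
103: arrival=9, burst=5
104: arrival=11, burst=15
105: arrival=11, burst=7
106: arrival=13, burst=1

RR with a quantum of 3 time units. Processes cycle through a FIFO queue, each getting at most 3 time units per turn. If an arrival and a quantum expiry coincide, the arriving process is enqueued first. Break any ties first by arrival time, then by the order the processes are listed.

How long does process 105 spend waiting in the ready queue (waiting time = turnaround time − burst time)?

Schedule: | 101 0-9 | 102 9-12 | 103 12-15 | 101 15-16 | 104 16-19 | 105 19-22 | 102 22-25 | 106 25-26 | 103 26-28 | 104 28-31 | 105 31-34 | 102 34-37 | 104 37-40 | 105 40-41 | 102 41-42 | 104 42-48 |
Completion: 101=16  102=42  103=28  104=48  105=41  106=26
Waiting(105) = turnaround − burst = 30 − 7 = 23

23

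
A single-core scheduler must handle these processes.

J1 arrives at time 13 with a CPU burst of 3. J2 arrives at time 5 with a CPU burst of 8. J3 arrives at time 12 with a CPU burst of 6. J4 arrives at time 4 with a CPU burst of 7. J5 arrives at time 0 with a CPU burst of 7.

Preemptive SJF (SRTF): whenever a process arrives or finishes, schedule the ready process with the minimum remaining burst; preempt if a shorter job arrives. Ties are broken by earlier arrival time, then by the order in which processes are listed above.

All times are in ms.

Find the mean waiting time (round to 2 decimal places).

5.40

Timeline: | J5 0-7 | J4 7-14 | J1 14-17 | J3 17-23 | J2 23-31 |
Completion: J1=17  J2=31  J3=23  J4=14  J5=7
Waiting times: J1=1, J2=18, J3=5, J4=3, J5=0
Average waiting = (1+18+5+3+0) / 5 = 27/5 = 5.40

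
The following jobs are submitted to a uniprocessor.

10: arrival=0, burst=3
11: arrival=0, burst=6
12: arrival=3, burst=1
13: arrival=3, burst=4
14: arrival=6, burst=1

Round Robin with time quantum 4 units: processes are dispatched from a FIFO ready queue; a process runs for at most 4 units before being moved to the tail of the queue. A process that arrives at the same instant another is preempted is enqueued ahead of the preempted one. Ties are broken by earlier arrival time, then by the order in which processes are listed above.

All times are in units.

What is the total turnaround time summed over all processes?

Gantt: | 10 0-3 | 11 3-7 | 12 7-8 | 13 8-12 | 14 12-13 | 11 13-15 |
Completion: 10=3  11=15  12=8  13=12  14=13
Turnaround (C−A): 10=3  11=15  12=5  13=9  14=7
Turnaround = completion − arrival: 10=3, 11=15, 12=5, 13=9, 14=7
Total turnaround = 3 + 15 + 5 + 9 + 7 = 39

39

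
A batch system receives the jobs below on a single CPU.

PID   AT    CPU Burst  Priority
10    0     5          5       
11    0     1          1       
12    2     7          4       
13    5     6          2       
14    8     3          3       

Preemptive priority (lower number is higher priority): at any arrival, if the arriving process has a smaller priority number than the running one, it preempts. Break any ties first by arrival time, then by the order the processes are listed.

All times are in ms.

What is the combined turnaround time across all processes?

51

Schedule: | 11 0-1 | 10 1-2 | 12 2-5 | 13 5-11 | 14 11-14 | 12 14-18 | 10 18-22 |
Completion: 10=22  11=1  12=18  13=11  14=14
Turnaround (C−A): 10=22  11=1  12=16  13=6  14=6
Turnaround = completion − arrival: 10=22, 11=1, 12=16, 13=6, 14=6
Total turnaround = 22 + 1 + 16 + 6 + 6 = 51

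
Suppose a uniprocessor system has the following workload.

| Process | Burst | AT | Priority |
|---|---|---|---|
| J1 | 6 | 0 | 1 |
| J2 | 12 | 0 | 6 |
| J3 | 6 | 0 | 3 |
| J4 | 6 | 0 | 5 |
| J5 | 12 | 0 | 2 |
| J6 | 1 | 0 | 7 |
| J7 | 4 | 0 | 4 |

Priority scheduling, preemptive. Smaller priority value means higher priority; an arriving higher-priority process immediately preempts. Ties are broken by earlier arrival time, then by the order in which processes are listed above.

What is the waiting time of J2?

34

Schedule: | J1 0-6 | J5 6-18 | J3 18-24 | J7 24-28 | J4 28-34 | J2 34-46 | J6 46-47 |
Completion: J1=6  J2=46  J3=24  J4=34  J5=18  J6=47  J7=28
Turnaround (C−A): J1=6  J2=46  J3=24  J4=34  J5=18  J6=47  J7=28
Waiting(J2) = turnaround − burst = 46 − 12 = 34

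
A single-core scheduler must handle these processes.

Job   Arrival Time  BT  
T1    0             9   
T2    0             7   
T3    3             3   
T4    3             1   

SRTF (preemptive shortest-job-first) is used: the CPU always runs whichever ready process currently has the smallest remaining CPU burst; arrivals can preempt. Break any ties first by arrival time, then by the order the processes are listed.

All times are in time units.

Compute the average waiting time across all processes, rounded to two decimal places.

Timeline: | T2 0-3 | T4 3-4 | T3 4-7 | T2 7-11 | T1 11-20 |
Completion: T1=20  T2=11  T3=7  T4=4
Turnaround (C−A): T1=20  T2=11  T3=4  T4=1
Waiting times: T1=11, T2=4, T3=1, T4=0
Average waiting = (11+4+1+0) / 4 = 16/4 = 4.00

4.00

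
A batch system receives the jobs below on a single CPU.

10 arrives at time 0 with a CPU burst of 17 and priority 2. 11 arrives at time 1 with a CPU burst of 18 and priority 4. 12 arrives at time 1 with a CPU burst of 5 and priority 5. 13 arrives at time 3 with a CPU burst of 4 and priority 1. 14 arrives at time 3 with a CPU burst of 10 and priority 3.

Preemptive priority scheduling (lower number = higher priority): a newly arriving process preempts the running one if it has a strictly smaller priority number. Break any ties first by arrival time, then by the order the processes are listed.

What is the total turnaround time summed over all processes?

154

Gantt: | 10 0-3 | 13 3-7 | 10 7-21 | 14 21-31 | 11 31-49 | 12 49-54 |
Completion: 10=21  11=49  12=54  13=7  14=31
Turnaround = completion − arrival: 10=21, 11=48, 12=53, 13=4, 14=28
Total turnaround = 21 + 48 + 53 + 4 + 28 = 154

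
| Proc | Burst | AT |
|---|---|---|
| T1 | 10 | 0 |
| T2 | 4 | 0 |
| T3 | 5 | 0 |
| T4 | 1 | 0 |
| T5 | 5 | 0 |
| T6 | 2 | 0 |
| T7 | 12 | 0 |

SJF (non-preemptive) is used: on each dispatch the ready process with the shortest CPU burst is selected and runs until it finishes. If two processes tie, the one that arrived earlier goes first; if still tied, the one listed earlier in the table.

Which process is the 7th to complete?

T7

Timeline: | T4 0-1 | T6 1-3 | T2 3-7 | T3 7-12 | T5 12-17 | T1 17-27 | T7 27-39 |
Completion: T1=27  T2=7  T3=12  T4=1  T5=17  T6=3  T7=39
Turnaround (C−A): T1=27  T2=7  T3=12  T4=1  T5=17  T6=3  T7=39
Finish order: T4 → T6 → T2 → T3 → T5 → T1 → T7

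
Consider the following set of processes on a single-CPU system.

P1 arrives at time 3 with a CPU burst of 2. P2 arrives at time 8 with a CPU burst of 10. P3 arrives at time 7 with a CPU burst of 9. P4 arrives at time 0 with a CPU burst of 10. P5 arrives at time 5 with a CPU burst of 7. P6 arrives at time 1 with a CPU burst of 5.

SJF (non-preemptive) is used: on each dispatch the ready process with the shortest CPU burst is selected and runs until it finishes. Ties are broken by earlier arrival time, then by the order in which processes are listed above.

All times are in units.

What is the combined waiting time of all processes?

Timeline: | P4 0-10 | P1 10-12 | P6 12-17 | P5 17-24 | P3 24-33 | P2 33-43 |
Completion: P1=12  P2=43  P3=33  P4=10  P5=24  P6=17
Waiting = turnaround − burst: P1=7, P2=25, P3=17, P4=0, P5=12, P6=11
Total waiting = 7 + 25 + 17 + 0 + 12 + 11 = 72

72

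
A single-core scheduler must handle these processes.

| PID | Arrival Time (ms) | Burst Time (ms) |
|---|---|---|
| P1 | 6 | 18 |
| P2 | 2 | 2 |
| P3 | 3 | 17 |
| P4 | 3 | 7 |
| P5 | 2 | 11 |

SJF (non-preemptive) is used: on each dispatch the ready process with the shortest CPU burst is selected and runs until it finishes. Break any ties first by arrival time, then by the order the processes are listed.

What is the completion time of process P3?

39

Gantt: | idle 0-2 | P2 2-4 | P4 4-11 | P5 11-22 | P3 22-39 | P1 39-57 |
Completion: P1=57  P2=4  P3=39  P4=11  P5=22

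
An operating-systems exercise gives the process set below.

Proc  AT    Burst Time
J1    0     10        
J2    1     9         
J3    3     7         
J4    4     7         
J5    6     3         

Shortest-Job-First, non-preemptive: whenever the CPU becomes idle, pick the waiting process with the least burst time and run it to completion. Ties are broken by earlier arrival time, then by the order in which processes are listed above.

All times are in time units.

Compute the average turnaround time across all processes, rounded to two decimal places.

Gantt: | J1 0-10 | J5 10-13 | J3 13-20 | J4 20-27 | J2 27-36 |
Completion: J1=10  J2=36  J3=20  J4=27  J5=13
Turnaround (C−A): J1=10  J2=35  J3=17  J4=23  J5=7
Turnaround times: J1=10, J2=35, J3=17, J4=23, J5=7
Average turnaround = (10+35+17+23+7) / 5 = 92/5 = 18.40

18.40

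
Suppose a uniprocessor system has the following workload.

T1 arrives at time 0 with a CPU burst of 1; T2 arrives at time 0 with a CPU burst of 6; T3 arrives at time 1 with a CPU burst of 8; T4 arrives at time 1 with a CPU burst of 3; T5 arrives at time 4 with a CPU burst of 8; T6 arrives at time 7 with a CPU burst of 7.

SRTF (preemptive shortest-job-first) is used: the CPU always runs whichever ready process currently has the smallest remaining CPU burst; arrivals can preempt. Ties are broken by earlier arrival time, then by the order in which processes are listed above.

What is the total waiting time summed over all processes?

Gantt: | T1 0-1 | T4 1-4 | T2 4-10 | T6 10-17 | T3 17-25 | T5 25-33 |
Completion: T1=1  T2=10  T3=25  T4=4  T5=33  T6=17
Waiting = turnaround − burst: T1=0, T2=4, T3=16, T4=0, T5=21, T6=3
Total waiting = 0 + 4 + 16 + 0 + 21 + 3 = 44

44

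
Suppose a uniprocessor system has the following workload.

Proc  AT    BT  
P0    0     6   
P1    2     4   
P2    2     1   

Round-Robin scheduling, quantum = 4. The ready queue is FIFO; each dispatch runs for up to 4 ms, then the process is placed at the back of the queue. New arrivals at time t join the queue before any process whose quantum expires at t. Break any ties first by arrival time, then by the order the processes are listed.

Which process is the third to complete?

P0

Gantt: | P0 0-4 | P1 4-8 | P2 8-9 | P0 9-11 |
Completion: P0=11  P1=8  P2=9
Turnaround (C−A): P0=11  P1=6  P2=7
Finish order: P1 → P2 → P0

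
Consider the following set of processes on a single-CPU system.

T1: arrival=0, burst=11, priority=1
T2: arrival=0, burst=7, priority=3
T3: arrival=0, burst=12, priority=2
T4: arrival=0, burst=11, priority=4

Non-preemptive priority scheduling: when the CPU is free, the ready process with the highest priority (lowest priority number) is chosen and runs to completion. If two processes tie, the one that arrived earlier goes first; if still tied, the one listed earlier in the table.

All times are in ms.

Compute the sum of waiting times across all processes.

Gantt: | T1 0-11 | T3 11-23 | T2 23-30 | T4 30-41 |
Completion: T1=11  T2=30  T3=23  T4=41
Waiting = turnaround − burst: T1=0, T2=23, T3=11, T4=30
Total waiting = 0 + 23 + 11 + 30 = 64

64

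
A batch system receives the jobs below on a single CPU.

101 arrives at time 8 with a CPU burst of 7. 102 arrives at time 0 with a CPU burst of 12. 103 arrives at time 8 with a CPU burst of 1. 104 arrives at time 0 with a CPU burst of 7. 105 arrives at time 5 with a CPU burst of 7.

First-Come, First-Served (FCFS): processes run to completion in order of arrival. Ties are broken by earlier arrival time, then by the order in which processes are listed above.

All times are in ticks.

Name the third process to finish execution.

105

Schedule: | 102 0-12 | 104 12-19 | 105 19-26 | 101 26-33 | 103 33-34 |
Completion: 101=33  102=12  103=34  104=19  105=26
Finish order: 102 → 104 → 105 → 101 → 103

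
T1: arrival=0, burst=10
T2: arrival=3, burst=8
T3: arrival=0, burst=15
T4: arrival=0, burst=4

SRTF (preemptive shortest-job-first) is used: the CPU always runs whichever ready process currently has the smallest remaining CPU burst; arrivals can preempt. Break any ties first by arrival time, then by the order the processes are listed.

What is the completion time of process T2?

12

Gantt: | T4 0-4 | T2 4-12 | T1 12-22 | T3 22-37 |
Completion: T1=22  T2=12  T3=37  T4=4
Turnaround (C−A): T1=22  T2=9  T3=37  T4=4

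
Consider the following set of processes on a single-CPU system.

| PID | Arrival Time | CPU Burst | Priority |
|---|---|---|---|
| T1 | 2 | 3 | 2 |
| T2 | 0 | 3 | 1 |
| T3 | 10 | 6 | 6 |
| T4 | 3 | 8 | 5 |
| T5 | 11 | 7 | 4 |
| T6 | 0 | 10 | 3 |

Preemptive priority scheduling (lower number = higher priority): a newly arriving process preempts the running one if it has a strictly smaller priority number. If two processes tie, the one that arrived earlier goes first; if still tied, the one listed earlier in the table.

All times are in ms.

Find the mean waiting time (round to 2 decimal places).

8.83

Schedule: | T2 0-3 | T1 3-6 | T6 6-16 | T5 16-23 | T4 23-31 | T3 31-37 |
Completion: T1=6  T2=3  T3=37  T4=31  T5=23  T6=16
Waiting times: T1=1, T2=0, T3=21, T4=20, T5=5, T6=6
Average waiting = (1+0+21+20+5+6) / 6 = 53/6 = 8.83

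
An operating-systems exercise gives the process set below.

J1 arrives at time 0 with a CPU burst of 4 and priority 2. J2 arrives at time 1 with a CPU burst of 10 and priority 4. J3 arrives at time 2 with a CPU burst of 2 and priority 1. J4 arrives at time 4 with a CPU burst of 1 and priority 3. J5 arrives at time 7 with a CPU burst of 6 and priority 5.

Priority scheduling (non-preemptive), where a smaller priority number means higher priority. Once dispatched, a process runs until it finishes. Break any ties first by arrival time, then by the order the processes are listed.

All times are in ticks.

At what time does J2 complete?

Schedule: | J1 0-4 | J3 4-6 | J4 6-7 | J2 7-17 | J5 17-23 |
Completion: J1=4  J2=17  J3=6  J4=7  J5=23
Turnaround (C−A): J1=4  J2=16  J3=4  J4=3  J5=16

17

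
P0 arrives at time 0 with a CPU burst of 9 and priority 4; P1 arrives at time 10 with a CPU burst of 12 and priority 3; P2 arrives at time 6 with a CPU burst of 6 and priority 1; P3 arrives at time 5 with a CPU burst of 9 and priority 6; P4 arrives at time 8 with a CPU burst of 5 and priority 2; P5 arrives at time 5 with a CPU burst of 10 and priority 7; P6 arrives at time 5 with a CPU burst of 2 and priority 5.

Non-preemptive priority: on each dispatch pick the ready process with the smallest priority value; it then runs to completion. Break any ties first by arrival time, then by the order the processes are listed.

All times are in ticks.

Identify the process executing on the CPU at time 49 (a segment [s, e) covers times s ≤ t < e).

P5

Schedule: | P0 0-9 | P2 9-15 | P4 15-20 | P1 20-32 | P6 32-34 | P3 34-43 | P5 43-53 |
Completion: P0=9  P1=32  P2=15  P3=43  P4=20  P5=53  P6=34
Turnaround (C−A): P0=9  P1=22  P2=9  P3=38  P4=12  P5=48  P6=29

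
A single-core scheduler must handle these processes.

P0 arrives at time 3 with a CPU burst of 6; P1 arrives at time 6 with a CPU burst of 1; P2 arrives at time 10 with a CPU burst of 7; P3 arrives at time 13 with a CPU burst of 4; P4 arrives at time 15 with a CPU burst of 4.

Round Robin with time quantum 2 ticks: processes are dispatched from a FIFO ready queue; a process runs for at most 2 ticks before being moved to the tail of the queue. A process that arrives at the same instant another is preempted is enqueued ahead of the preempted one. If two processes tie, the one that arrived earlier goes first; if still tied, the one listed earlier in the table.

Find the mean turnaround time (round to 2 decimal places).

8.20

Timeline: | idle 0-3 | P0 3-7 | P1 7-8 | P0 8-10 | P2 10-14 | P3 14-16 | P2 16-18 | P4 18-20 | P3 20-22 | P2 22-23 | P4 23-25 |
Completion: P0=10  P1=8  P2=23  P3=22  P4=25
Turnaround (C−A): P0=7  P1=2  P2=13  P3=9  P4=10
Turnaround times: P0=7, P1=2, P2=13, P3=9, P4=10
Average turnaround = (7+2+13+9+10) / 5 = 41/5 = 8.20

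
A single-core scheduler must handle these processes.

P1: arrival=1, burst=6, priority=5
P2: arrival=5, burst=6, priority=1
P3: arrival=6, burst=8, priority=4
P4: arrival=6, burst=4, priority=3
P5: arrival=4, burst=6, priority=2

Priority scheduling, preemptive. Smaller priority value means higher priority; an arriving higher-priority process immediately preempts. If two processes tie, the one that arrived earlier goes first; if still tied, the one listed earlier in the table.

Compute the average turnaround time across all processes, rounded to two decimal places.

Gantt: | idle 0-1 | P1 1-4 | P5 4-5 | P2 5-11 | P5 11-16 | P4 16-20 | P3 20-28 | P1 28-31 |
Completion: P1=31  P2=11  P3=28  P4=20  P5=16
Turnaround (C−A): P1=30  P2=6  P3=22  P4=14  P5=12
Turnaround times: P1=30, P2=6, P3=22, P4=14, P5=12
Average turnaround = (30+6+22+14+12) / 5 = 84/5 = 16.80

16.80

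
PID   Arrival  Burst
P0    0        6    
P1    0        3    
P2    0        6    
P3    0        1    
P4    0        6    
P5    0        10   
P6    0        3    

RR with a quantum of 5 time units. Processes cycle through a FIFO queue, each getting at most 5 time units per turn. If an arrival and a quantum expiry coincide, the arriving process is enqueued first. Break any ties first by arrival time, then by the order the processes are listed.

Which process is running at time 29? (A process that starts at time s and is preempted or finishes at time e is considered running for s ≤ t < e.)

Gantt: | P0 0-5 | P1 5-8 | P2 8-13 | P3 13-14 | P4 14-19 | P5 19-24 | P6 24-27 | P0 27-28 | P2 28-29 | P4 29-30 | P5 30-35 |
Completion: P0=28  P1=8  P2=29  P3=14  P4=30  P5=35  P6=27
Turnaround (C−A): P0=28  P1=8  P2=29  P3=14  P4=30  P5=35  P6=27

P4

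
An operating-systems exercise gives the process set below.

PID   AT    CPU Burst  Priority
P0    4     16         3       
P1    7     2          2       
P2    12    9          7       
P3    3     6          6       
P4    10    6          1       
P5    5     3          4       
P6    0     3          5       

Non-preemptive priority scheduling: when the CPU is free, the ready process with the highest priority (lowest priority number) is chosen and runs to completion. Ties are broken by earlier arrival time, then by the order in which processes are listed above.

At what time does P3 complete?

Schedule: | P6 0-3 | P3 3-9 | P1 9-11 | P4 11-17 | P0 17-33 | P5 33-36 | P2 36-45 |
Completion: P0=33  P1=11  P2=45  P3=9  P4=17  P5=36  P6=3
Turnaround (C−A): P0=29  P1=4  P2=33  P3=6  P4=7  P5=31  P6=3

9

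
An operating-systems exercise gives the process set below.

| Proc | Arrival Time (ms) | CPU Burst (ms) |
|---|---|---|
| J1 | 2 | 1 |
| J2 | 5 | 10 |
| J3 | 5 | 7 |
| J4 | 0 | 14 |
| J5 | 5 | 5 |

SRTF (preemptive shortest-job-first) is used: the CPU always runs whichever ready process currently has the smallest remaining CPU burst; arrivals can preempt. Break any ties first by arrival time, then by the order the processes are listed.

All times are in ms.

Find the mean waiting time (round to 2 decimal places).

8.00

Gantt: | J4 0-2 | J1 2-3 | J4 3-5 | J5 5-10 | J3 10-17 | J4 17-27 | J2 27-37 |
Completion: J1=3  J2=37  J3=17  J4=27  J5=10
Turnaround (C−A): J1=1  J2=32  J3=12  J4=27  J5=5
Waiting times: J1=0, J2=22, J3=5, J4=13, J5=0
Average waiting = (0+22+5+13+0) / 5 = 40/5 = 8.00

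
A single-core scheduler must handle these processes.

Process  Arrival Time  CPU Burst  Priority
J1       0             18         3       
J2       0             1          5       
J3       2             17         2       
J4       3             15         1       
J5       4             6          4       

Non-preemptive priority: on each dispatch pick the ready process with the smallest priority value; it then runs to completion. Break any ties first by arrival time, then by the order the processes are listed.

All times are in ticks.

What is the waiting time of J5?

46

Gantt: | J1 0-18 | J4 18-33 | J3 33-50 | J5 50-56 | J2 56-57 |
Completion: J1=18  J2=57  J3=50  J4=33  J5=56
Waiting(J5) = turnaround − burst = 52 − 6 = 46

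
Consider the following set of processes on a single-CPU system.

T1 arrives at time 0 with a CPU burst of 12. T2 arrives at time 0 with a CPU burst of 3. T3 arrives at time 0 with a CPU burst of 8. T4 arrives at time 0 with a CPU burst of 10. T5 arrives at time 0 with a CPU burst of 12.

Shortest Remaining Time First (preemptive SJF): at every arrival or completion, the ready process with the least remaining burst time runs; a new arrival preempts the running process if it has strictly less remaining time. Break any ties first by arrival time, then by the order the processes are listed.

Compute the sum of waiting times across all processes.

68

Gantt: | T2 0-3 | T3 3-11 | T4 11-21 | T1 21-33 | T5 33-45 |
Completion: T1=33  T2=3  T3=11  T4=21  T5=45
Turnaround (C−A): T1=33  T2=3  T3=11  T4=21  T5=45
Waiting = turnaround − burst: T1=21, T2=0, T3=3, T4=11, T5=33
Total waiting = 21 + 0 + 3 + 11 + 33 = 68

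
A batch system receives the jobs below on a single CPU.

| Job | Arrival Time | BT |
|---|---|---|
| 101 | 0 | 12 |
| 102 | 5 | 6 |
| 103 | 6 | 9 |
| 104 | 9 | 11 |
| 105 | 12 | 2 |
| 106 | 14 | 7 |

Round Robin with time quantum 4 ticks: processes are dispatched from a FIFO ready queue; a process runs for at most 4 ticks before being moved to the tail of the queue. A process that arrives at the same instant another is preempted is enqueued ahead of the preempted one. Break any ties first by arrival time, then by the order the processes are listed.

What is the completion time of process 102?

Timeline: | 101 0-8 | 102 8-12 | 103 12-16 | 101 16-20 | 104 20-24 | 105 24-26 | 102 26-28 | 106 28-32 | 103 32-36 | 104 36-40 | 106 40-43 | 103 43-44 | 104 44-47 |
Completion: 101=20  102=28  103=44  104=47  105=26  106=43

28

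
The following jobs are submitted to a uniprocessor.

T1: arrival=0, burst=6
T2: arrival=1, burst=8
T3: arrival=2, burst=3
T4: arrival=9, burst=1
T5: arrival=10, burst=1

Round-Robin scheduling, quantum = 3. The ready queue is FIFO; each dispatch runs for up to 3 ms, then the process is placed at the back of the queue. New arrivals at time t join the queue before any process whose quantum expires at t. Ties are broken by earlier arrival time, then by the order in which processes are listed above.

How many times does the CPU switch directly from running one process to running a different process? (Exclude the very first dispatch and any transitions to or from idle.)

7

Schedule: | T1 0-3 | T2 3-6 | T3 6-9 | T1 9-12 | T2 12-15 | T4 15-16 | T5 16-17 | T2 17-19 |
Completion: T1=12  T2=19  T3=9  T4=16  T5=17
Turnaround (C−A): T1=12  T2=18  T3=7  T4=7  T5=7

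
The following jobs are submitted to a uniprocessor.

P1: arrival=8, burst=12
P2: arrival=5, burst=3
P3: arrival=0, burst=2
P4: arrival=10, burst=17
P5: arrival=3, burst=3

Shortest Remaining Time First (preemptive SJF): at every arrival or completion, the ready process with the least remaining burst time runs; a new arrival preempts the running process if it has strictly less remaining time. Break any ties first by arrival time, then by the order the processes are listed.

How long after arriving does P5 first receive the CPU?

Schedule: | P3 0-2 | idle 2-3 | P5 3-6 | P2 6-9 | P1 9-21 | P4 21-38 |
Completion: P1=21  P2=9  P3=2  P4=38  P5=6
Response(P5) = first start − arrival = 3 − 3 = 0

0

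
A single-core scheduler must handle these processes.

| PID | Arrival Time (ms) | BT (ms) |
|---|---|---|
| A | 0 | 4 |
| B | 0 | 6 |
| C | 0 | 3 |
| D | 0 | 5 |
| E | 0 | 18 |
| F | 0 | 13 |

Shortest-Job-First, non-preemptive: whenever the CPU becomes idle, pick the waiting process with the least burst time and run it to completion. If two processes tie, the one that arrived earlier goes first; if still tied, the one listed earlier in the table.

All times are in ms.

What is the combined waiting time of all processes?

Schedule: | C 0-3 | A 3-7 | D 7-12 | B 12-18 | F 18-31 | E 31-49 |
Completion: A=7  B=18  C=3  D=12  E=49  F=31
Waiting = turnaround − burst: A=3, B=12, C=0, D=7, E=31, F=18
Total waiting = 3 + 12 + 0 + 7 + 31 + 18 = 71

71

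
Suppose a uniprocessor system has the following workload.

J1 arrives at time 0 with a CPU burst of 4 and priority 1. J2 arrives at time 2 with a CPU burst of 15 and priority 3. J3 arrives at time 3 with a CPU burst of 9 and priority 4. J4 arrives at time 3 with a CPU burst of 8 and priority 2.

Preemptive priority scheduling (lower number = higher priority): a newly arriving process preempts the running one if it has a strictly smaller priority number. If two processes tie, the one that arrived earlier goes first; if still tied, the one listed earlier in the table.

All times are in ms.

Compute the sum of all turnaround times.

Gantt: | J1 0-4 | J4 4-12 | J2 12-27 | J3 27-36 |
Completion: J1=4  J2=27  J3=36  J4=12
Turnaround (C−A): J1=4  J2=25  J3=33  J4=9
Turnaround = completion − arrival: J1=4, J2=25, J3=33, J4=9
Total turnaround = 4 + 25 + 33 + 9 = 71

71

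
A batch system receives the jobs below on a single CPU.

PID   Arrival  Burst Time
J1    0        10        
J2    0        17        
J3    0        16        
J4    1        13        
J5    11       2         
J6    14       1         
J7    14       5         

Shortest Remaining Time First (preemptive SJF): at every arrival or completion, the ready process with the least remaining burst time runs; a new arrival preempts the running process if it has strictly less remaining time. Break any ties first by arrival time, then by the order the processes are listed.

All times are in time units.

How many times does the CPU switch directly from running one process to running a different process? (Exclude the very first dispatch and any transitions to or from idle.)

Timeline: | J1 0-10 | J4 10-11 | J5 11-13 | J4 13-14 | J6 14-15 | J7 15-20 | J4 20-31 | J3 31-47 | J2 47-64 |
Completion: J1=10  J2=64  J3=47  J4=31  J5=13  J6=15  J7=20
Turnaround (C−A): J1=10  J2=64  J3=47  J4=30  J5=2  J6=1  J7=6

8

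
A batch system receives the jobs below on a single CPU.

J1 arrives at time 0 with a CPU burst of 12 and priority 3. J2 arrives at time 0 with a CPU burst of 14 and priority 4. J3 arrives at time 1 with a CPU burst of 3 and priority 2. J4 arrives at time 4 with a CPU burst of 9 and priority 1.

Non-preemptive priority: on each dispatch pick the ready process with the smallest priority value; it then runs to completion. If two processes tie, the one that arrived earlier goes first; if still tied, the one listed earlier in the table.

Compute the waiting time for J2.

24

Schedule: | J1 0-12 | J4 12-21 | J3 21-24 | J2 24-38 |
Completion: J1=12  J2=38  J3=24  J4=21
Waiting(J2) = turnaround − burst = 38 − 14 = 24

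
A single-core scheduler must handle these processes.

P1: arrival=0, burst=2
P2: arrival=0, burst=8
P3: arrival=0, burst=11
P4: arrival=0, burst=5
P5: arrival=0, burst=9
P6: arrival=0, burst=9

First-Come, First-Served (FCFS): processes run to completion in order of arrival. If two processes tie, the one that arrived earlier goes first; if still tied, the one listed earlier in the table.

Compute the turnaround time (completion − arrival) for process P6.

Schedule: | P1 0-2 | P2 2-10 | P3 10-21 | P4 21-26 | P5 26-35 | P6 35-44 |
Completion: P1=2  P2=10  P3=21  P4=26  P5=35  P6=44
Turnaround(P6) = completion − arrival = 44 − 0 = 44

44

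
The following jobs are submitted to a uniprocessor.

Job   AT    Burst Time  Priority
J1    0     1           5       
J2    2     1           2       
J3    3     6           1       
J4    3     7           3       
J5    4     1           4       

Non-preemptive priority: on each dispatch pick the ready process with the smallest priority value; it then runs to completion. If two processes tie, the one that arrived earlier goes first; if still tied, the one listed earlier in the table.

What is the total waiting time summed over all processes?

Schedule: | J1 0-1 | idle 1-2 | J2 2-3 | J3 3-9 | J4 9-16 | J5 16-17 |
Completion: J1=1  J2=3  J3=9  J4=16  J5=17
Turnaround (C−A): J1=1  J2=1  J3=6  J4=13  J5=13
Waiting = turnaround − burst: J1=0, J2=0, J3=0, J4=6, J5=12
Total waiting = 0 + 0 + 0 + 6 + 12 = 18

18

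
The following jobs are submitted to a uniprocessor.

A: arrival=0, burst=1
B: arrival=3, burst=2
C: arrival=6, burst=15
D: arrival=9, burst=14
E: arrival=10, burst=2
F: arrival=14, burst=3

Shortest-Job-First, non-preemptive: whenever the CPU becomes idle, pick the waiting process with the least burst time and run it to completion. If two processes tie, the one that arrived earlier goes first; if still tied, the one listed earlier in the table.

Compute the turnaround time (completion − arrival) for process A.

Timeline: | A 0-1 | idle 1-3 | B 3-5 | idle 5-6 | C 6-21 | E 21-23 | F 23-26 | D 26-40 |
Completion: A=1  B=5  C=21  D=40  E=23  F=26
Turnaround (C−A): A=1  B=2  C=15  D=31  E=13  F=12
Turnaround(A) = completion − arrival = 1 − 0 = 1

1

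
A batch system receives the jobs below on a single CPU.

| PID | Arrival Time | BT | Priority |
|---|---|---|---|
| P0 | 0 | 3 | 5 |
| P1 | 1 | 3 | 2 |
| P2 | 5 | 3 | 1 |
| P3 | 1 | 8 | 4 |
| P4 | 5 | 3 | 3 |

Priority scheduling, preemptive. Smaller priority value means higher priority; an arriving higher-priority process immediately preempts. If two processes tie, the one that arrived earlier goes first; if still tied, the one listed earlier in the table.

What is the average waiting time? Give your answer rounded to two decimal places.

5.80

Timeline: | P0 0-1 | P1 1-4 | P3 4-5 | P2 5-8 | P4 8-11 | P3 11-18 | P0 18-20 |
Completion: P0=20  P1=4  P2=8  P3=18  P4=11
Waiting times: P0=17, P1=0, P2=0, P3=9, P4=3
Average waiting = (17+0+0+9+3) / 5 = 29/5 = 5.80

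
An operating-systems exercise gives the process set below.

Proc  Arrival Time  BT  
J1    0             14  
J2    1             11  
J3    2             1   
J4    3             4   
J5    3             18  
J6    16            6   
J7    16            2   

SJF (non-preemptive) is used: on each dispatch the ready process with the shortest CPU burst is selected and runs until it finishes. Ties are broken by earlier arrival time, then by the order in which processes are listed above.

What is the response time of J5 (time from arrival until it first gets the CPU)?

35

Gantt: | J1 0-14 | J3 14-15 | J4 15-19 | J7 19-21 | J6 21-27 | J2 27-38 | J5 38-56 |
Completion: J1=14  J2=38  J3=15  J4=19  J5=56  J6=27  J7=21
Response(J5) = first start − arrival = 38 − 3 = 35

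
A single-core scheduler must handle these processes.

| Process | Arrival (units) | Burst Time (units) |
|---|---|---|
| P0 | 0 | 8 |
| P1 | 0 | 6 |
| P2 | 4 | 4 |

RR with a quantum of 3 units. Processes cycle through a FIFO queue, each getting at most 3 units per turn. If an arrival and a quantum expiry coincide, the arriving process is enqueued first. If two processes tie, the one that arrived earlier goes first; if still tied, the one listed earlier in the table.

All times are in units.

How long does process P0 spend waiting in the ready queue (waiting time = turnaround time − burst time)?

9

Gantt: | P0 0-3 | P1 3-6 | P0 6-9 | P2 9-12 | P1 12-15 | P0 15-17 | P2 17-18 |
Completion: P0=17  P1=15  P2=18
Turnaround (C−A): P0=17  P1=15  P2=14
Waiting(P0) = turnaround − burst = 17 − 8 = 9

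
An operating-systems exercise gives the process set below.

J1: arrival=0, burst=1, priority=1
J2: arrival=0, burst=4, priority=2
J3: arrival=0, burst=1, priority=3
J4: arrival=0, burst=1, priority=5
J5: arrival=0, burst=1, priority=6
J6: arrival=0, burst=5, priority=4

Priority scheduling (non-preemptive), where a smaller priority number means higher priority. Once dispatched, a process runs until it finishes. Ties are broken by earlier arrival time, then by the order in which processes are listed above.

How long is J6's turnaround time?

Timeline: | J1 0-1 | J2 1-5 | J3 5-6 | J6 6-11 | J4 11-12 | J5 12-13 |
Completion: J1=1  J2=5  J3=6  J4=12  J5=13  J6=11
Turnaround(J6) = completion − arrival = 11 − 0 = 11

11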